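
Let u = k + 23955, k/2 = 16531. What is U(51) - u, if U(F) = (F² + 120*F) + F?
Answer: -48245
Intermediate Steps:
k = 33062 (k = 2*16531 = 33062)
U(F) = F² + 121*F
u = 57017 (u = 33062 + 23955 = 57017)
U(51) - u = 51*(121 + 51) - 1*57017 = 51*172 - 57017 = 8772 - 57017 = -48245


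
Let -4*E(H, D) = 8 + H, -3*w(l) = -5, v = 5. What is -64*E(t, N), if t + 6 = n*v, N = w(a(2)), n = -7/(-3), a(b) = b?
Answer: 656/3 ≈ 218.67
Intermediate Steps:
n = 7/3 (n = -7*(-⅓) = 7/3 ≈ 2.3333)
w(l) = 5/3 (w(l) = -⅓*(-5) = 5/3)
N = 5/3 ≈ 1.6667
t = 17/3 (t = -6 + (7/3)*5 = -6 + 35/3 = 17/3 ≈ 5.6667)
E(H, D) = -2 - H/4 (E(H, D) = -(8 + H)/4 = -2 - H/4)
-64*E(t, N) = -64*(-2 - ¼*17/3) = -64*(-2 - 17/12) = -64*(-41/12) = 656/3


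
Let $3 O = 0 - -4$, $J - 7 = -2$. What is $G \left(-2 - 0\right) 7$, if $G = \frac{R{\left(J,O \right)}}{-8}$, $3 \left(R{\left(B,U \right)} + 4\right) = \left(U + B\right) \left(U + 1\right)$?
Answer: $\frac{175}{108} \approx 1.6204$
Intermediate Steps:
$J = 5$ ($J = 7 - 2 = 5$)
$O = \frac{4}{3}$ ($O = \frac{0 - -4}{3} = \frac{0 + 4}{3} = \frac{1}{3} \cdot 4 = \frac{4}{3} \approx 1.3333$)
$R{\left(B,U \right)} = -4 + \frac{\left(1 + U\right) \left(B + U\right)}{3}$ ($R{\left(B,U \right)} = -4 + \frac{\left(U + B\right) \left(U + 1\right)}{3} = -4 + \frac{\left(B + U\right) \left(1 + U\right)}{3} = -4 + \frac{\left(1 + U\right) \left(B + U\right)}{3}$)
$G = - \frac{25}{216}$ ($G = \frac{-4 + \frac{1}{3} \cdot 5 + \frac{1}{3} \cdot \frac{4}{3} + \frac{\left(\frac{4}{3}\right)^{2}}{3} + \frac{1}{3} \cdot 5 \cdot \frac{4}{3}}{-8} = \left(-4 + \frac{5}{3} + \frac{4}{9} + \frac{1}{3} \cdot \frac{16}{9} + \frac{20}{9}\right) \left(- \frac{1}{8}\right) = \left(-4 + \frac{5}{3} + \frac{4}{9} + \frac{16}{27} + \frac{20}{9}\right) \left(- \frac{1}{8}\right) = \frac{25}{27} \left(- \frac{1}{8}\right) = - \frac{25}{216} \approx -0.11574$)
$G \left(-2 - 0\right) 7 = - \frac{25 \left(-2 - 0\right)}{216} \cdot 7 = - \frac{25 \left(-2 + 0\right)}{216} \cdot 7 = \left(- \frac{25}{216}\right) \left(-2\right) 7 = \frac{25}{108} \cdot 7 = \frac{175}{108}$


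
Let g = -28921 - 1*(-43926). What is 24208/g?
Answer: 24208/15005 ≈ 1.6133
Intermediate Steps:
g = 15005 (g = -28921 + 43926 = 15005)
24208/g = 24208/15005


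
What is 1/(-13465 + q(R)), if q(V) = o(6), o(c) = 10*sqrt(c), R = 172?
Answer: -2693/36261125 - 2*sqrt(6)/36261125 ≈ -7.4402e-5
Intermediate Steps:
q(V) = 10*sqrt(6)
1/(-13465 + q(R)) = 1/(-13465 + 10*sqrt(6))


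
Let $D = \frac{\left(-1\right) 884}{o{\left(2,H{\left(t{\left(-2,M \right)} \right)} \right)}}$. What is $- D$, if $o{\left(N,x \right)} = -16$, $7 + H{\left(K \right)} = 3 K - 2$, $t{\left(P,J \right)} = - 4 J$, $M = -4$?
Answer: $- \frac{221}{4} \approx -55.25$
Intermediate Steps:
$H{\left(K \right)} = -9 + 3 K$ ($H{\left(K \right)} = -7 + \left(3 K - 2\right) = -7 + \left(-2 + 3 K\right) = -9 + 3 K$)
$D = \frac{221}{4}$ ($D = \frac{\left(-1\right) 884}{-16} = \left(-884\right) \left(- \frac{1}{16}\right) = \frac{221}{4} \approx 55.25$)
$- D = \left(-1\right) \frac{221}{4} = - \frac{221}{4}$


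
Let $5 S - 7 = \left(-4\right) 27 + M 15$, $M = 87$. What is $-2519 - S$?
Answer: $- \frac{13799}{5} \approx -2759.8$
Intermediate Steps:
$S = \frac{1204}{5}$ ($S = \frac{7}{5} + \frac{\left(-4\right) 27 + 87 \cdot 15}{5} = \frac{7}{5} + \frac{-108 + 1305}{5} = \frac{7}{5} + \frac{1}{5} \cdot 1197 = \frac{7}{5} + \frac{1197}{5} = \frac{1204}{5} \approx 240.8$)
$-2519 - S = -2519 - \frac{1204}{5} = - \frac{13799}{5}$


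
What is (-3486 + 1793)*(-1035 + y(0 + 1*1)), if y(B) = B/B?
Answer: 1750562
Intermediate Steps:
y(B) = 1
(-3486 + 1793)*(-1035 + y(0 + 1*1)) = (-3486 + 1793)*(-1035 + 1) = -1693*(-1034) = 1750562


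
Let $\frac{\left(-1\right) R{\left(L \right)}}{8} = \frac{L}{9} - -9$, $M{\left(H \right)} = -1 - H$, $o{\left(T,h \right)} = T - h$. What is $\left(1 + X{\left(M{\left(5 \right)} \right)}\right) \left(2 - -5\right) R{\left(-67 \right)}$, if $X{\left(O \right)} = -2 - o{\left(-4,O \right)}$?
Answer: $\frac{784}{3} \approx 261.33$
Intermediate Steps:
$X{\left(O \right)} = 2 + O$ ($X{\left(O \right)} = -2 - \left(-4 - O\right) = -2 + \left(4 + O\right) = 2 + O$)
$R{\left(L \right)} = -72 - \frac{8 L}{9}$ ($R{\left(L \right)} = - 8 \left(\frac{L}{9} - -9\right) = - 8 \left(L \frac{1}{9} + 9\right) = - 8 \left(\frac{L}{9} + 9\right) = - 8 \left(9 + \frac{L}{9}\right) = -72 - \frac{8 L}{9}$)
$\left(1 + X{\left(M{\left(5 \right)} \right)}\right) \left(2 - -5\right) R{\left(-67 \right)} = \left(1 + \left(2 - 6\right)\right) \left(2 - -5\right) \left(-72 - - \frac{536}{9}\right) = \left(1 + \left(2 - 6\right)\right) \left(2 + 5\right) \left(-72 + \frac{536}{9}\right) = \left(1 + \left(2 - 6\right)\right) 7 \left(- \frac{112}{9}\right) = \left(1 - 4\right) 7 \left(- \frac{112}{9}\right) = \left(-3\right) 7 \left(- \frac{112}{9}\right) = \left(-21\right) \left(- \frac{112}{9}\right) = \frac{784}{3}$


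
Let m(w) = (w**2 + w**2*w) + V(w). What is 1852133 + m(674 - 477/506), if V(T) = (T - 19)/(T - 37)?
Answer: 12809303655286618031973/41696376648520 ≈ 3.0720e+8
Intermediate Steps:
V(T) = (-19 + T)/(-37 + T)
m(w) = w**2 + w**3 + (-19 + w)/(-37 + w) (m(w) = (w**2 + w**2*w) + (-19 + w)/(-37 + w) = (w**2 + w**3) + (-19 + w)/(-37 + w) = w**2 + w**3 + (-19 + w)/(-37 + w))
1852133 + m(674 - 477/506) = 1852133 + (-19 + (674 - 477/506) + (674 - 477/506)**2*(1 + (674 - 477/506))*(-37 + (674 - 477/506)))/(-37 + (674 - 477/506)) = 1852133 + (-19 + 340567/506 + (340567/506)**2*(1 + 340567/506)*(-37 + 340567/506))/(-37 + 340567/506) = 1852133 + (-19 + 340567/506 + (115985881489/256036)*(341073/506)*(321845/506))/(321845/506) = 1852133 + 506*(-19 + 340567/506 + 12732076377239108290965/65554433296)/321845 = 1852133 + (506/321845)*(12732076420115464738813/65554433296) = 1852133 + 12732076420115464738813/41696376648520 = 12809303655286618031973/41696376648520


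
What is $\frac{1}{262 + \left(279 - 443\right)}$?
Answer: $\frac{1}{98} \approx 0.010204$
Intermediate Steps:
$\frac{1}{262 + \left(279 - 443\right)} = \frac{1}{262 - 164} = \frac{1}{98}$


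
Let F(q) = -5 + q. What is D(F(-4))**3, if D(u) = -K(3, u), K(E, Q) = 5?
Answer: -125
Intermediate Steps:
D(u) = -5 (D(u) = -1*5 = -5)
D(F(-4))**3 = (-5)**3 = -125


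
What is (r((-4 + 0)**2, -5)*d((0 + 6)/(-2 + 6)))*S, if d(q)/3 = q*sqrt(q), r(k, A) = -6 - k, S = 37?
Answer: -3663*sqrt(6)/2 ≈ -4486.2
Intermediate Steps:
d(q) = 3*q**(3/2) (d(q) = 3*(q*sqrt(q)) = 3*q**(3/2))
(r((-4 + 0)**2, -5)*d((0 + 6)/(-2 + 6)))*S = ((-6 - (-4 + 0)**2)*(3*((0 + 6)/(-2 + 6))**(3/2)))*37 = ((-6 - 1*(-4)**2)*(3*(6/4)**(3/2)))*37 = ((-6 - 1*16)*(3*(6*(1/4))**(3/2)))*37 = ((-6 - 16)*(3*(3/2)**(3/2)))*37 = -66*3*sqrt(6)/4*37 = -99*sqrt(6)/2*37 = -3663*sqrt(6)/2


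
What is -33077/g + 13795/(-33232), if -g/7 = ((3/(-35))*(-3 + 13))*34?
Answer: -8887331/54672 ≈ -162.56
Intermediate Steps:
g = 204 (g = -7*(3/(-35))*(-3 + 13)*34 = -7*(3*(-1/35))*10*34 = -7*(-3/35*10)*34 = -(-6)*34 = -7*(-204/7) = 204)
-33077/g + 13795/(-33232) = -33077/204 + 13795/(-33232) = -33077*1/204 + 13795*(-1/33232) = -33077/204 - 445/1072 = -8887331/54672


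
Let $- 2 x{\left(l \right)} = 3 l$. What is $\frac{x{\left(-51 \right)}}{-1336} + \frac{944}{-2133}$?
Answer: $- \frac{2848717}{5699376} \approx -0.49983$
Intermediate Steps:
$x{\left(l \right)} = - \frac{3 l}{2}$
$\frac{x{\left(-51 \right)}}{-1336} + \frac{944}{-2133} = \frac{\left(- \frac{3}{2}\right) \left(-51\right)}{-1336} + \frac{944}{-2133} = \frac{153}{2} \left(- \frac{1}{1336}\right) + 944 \left(- \frac{1}{2133}\right) = - \frac{153}{2672} - \frac{944}{2133} = - \frac{2848717}{5699376}$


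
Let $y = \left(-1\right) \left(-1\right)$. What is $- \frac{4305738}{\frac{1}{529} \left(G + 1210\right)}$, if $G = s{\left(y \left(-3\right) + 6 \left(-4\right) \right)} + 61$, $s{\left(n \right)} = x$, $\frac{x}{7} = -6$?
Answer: $- \frac{2277735402}{1229} \approx -1.8533 \cdot 10^{6}$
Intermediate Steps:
$y = 1$
$x = -42$ ($x = 7 \left(-6\right) = -42$)
$s{\left(n \right)} = -42$
$G = 19$ ($G = -42 + 61 = 19$)
$- \frac{4305738}{\frac{1}{529} \left(G + 1210\right)} = - \frac{4305738}{\frac{1}{529} \left(19 + 1210\right)} = - \frac{4305738}{\frac{1}{529} \cdot 1229} = - \frac{4305738}{\frac{1229}{529}} = \left(-4305738\right) \frac{529}{1229} = - \frac{2277735402}{1229}$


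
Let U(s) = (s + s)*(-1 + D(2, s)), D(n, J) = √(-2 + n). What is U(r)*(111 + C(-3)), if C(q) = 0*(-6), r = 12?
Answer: -2664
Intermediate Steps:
C(q) = 0
U(s) = -2*s (U(s) = (s + s)*(-1 + √(-2 + 2)) = (2*s)*(-1 + √0) = (2*s)*(-1 + 0) = (2*s)*(-1) = -2*s)
U(r)*(111 + C(-3)) = (-2*12)*(111 + 0) = -24*111 = -2664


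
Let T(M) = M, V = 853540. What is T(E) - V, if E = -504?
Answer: -854044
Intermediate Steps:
T(E) - V = -504 - 1*853540 = -504 - 853540 = -854044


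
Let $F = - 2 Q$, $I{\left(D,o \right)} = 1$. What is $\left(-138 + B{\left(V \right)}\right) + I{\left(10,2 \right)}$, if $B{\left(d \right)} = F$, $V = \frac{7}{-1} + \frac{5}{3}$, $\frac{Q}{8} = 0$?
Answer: $-137$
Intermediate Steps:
$Q = 0$ ($Q = 8 \cdot 0 = 0$)
$V = - \frac{16}{3}$ ($V = 7 \left(-1\right) + 5 \cdot \frac{1}{3} = -7 + \frac{5}{3} = - \frac{16}{3} \approx -5.3333$)
$F = 0$ ($F = \left(-2\right) 0 = 0$)
$B{\left(d \right)} = 0$
$\left(-138 + B{\left(V \right)}\right) + I{\left(10,2 \right)} = \left(-138 + 0\right) + 1 = -138 + 1 = -137$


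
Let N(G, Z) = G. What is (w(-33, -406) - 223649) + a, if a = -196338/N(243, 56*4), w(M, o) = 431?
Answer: -18146104/81 ≈ -2.2403e+5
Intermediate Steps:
a = -65446/81 (a = -196338/243 = -196338*1/243 = -65446/81 ≈ -807.98)
(w(-33, -406) - 223649) + a = (431 - 223649) - 65446/81 = -223218 - 65446/81 = -18146104/81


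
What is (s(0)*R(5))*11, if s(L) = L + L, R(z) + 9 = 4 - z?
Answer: 0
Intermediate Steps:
R(z) = -5 - z (R(z) = -9 + (4 - z) = -5 - z)
s(L) = 2*L
(s(0)*R(5))*11 = ((2*0)*(-5 - 1*5))*11 = (0*(-5 - 5))*11 = (0*(-10))*11 = 0*11 = 0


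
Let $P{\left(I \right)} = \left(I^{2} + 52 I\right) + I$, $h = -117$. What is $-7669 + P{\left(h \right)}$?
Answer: $-181$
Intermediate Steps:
$P{\left(I \right)} = I^{2} + 53 I$
$-7669 + P{\left(h \right)} = -7669 - 117 \left(53 - 117\right) = -7669 - -7488 = -7669 + 7488 = -181$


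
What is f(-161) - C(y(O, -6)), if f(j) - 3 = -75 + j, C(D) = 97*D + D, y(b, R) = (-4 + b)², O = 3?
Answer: -331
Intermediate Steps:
C(D) = 98*D
f(j) = -72 + j (f(j) = 3 + (-75 + j) = -72 + j)
f(-161) - C(y(O, -6)) = (-72 - 161) - 98*(-4 + 3)² = -233 - 98*(-1)² = -233 - 98 = -331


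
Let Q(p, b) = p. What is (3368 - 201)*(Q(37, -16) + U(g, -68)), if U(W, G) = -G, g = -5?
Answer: 332535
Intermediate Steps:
(3368 - 201)*(Q(37, -16) + U(g, -68)) = (3368 - 201)*(37 - 1*(-68)) = 3167*(37 + 68) = 3167*105 = 332535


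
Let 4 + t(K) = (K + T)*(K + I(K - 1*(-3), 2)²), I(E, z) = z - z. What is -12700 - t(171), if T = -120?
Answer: -21417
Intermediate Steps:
I(E, z) = 0
t(K) = -4 + K*(-120 + K) (t(K) = -4 + (K - 120)*(K + 0²) = -4 + (-120 + K)*(K + 0) = -4 + (-120 + K)*K = -4 + K*(-120 + K))
-12700 - t(171) = -12700 - (-4 + 171² - 120*171) = -12700 - (-4 + 29241 - 20520) = -12700 - 1*8717 = -12700 - 8717 = -21417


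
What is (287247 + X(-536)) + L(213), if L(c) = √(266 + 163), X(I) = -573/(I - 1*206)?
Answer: 213137847/742 + √429 ≈ 2.8727e+5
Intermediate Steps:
X(I) = -573/(-206 + I) (X(I) = -573/(I - 206) = -573/(-206 + I))
L(c) = √429
(287247 + X(-536)) + L(213) = (287247 - 573/(-206 - 536)) + √429 = (287247 - 573/(-742)) + √429 = (287247 - 573*(-1/742)) + √429 = (287247 + 573/742) + √429 = 213137847/742 + √429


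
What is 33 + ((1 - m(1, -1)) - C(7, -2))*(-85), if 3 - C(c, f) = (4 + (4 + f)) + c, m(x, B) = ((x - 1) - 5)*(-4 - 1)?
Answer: 1223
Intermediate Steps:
m(x, B) = 30 - 5*x (m(x, B) = ((-1 + x) - 5)*(-5) = (-6 + x)*(-5) = 30 - 5*x)
C(c, f) = -5 - c - f (C(c, f) = 3 - ((4 + (4 + f)) + c) = 3 - ((8 + f) + c) = 3 - (8 + c + f) = 3 + (-8 - c - f) = -5 - c - f)
33 + ((1 - m(1, -1)) - C(7, -2))*(-85) = 33 + ((1 - (30 - 5*1)) - (-5 - 1*7 - 1*(-2)))*(-85) = 33 + ((1 - (30 - 5)) - (-5 - 7 + 2))*(-85) = 33 + ((1 - 1*25) - 1*(-10))*(-85) = 33 + ((1 - 25) + 10)*(-85) = 33 + (-24 + 10)*(-85) = 33 - 14*(-85) = 33 + 1190 = 1223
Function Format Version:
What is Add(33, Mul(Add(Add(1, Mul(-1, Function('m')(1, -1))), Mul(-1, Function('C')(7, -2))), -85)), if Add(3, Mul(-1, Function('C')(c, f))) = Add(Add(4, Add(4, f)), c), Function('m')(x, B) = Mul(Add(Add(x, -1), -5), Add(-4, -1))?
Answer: 1223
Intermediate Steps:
Function('m')(x, B) = Add(30, Mul(-5, x)) (Function('m')(x, B) = Mul(Add(Add(-1, x), -5), -5) = Mul(Add(-6, x), -5) = Add(30, Mul(-5, x)))
Function('C')(c, f) = Add(-5, Mul(-1, c), Mul(-1, f)) (Function('C')(c, f) = Add(3, Mul(-1, Add(Add(4, Add(4, f)), c))) = Add(3, Mul(-1, Add(Add(8, f), c))) = Add(3, Mul(-1, Add(8, c, f))) = Add(3, Add(-8, Mul(-1, c), Mul(-1, f))) = Add(-5, Mul(-1, c), Mul(-1, f)))
Add(33, Mul(Add(Add(1, Mul(-1, Function('m')(1, -1))), Mul(-1, Function('C')(7, -2))), -85)) = Add(33, Mul(Add(Add(1, Mul(-1, Add(30, Mul(-5, 1)))), Mul(-1, Add(-5, Mul(-1, 7), Mul(-1, -2)))), -85)) = Add(33, Mul(Add(Add(1, Mul(-1, Add(30, -5))), Mul(-1, Add(-5, -7, 2))), -85)) = Add(33, Mul(Add(Add(1, Mul(-1, 25)), Mul(-1, -10)), -85)) = Add(33, Mul(Add(Add(1, -25), 10), -85)) = Add(33, Mul(Add(-24, 10), -85)) = Add(33, Mul(-14, -85)) = Add(33, 1190) = 1223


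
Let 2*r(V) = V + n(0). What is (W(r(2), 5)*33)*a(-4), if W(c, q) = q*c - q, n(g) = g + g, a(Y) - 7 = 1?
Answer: 0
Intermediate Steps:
a(Y) = 8 (a(Y) = 7 + 1 = 8)
n(g) = 2*g
r(V) = V/2 (r(V) = (V + 2*0)/2 = (V + 0)/2 = V/2)
W(c, q) = -q + c*q (W(c, q) = c*q - q = -q + c*q)
(W(r(2), 5)*33)*a(-4) = ((5*(-1 + (½)*2))*33)*8 = ((5*(-1 + 1))*33)*8 = ((5*0)*33)*8 = (0*33)*8 = 0*8 = 0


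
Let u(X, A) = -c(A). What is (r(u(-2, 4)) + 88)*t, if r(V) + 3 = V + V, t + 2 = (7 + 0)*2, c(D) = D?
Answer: 924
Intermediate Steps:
t = 12 (t = -2 + (7 + 0)*2 = -2 + 7*2 = -2 + 14 = 12)
u(X, A) = -A
r(V) = -3 + 2*V (r(V) = -3 + (V + V) = -3 + 2*V)
(r(u(-2, 4)) + 88)*t = ((-3 + 2*(-1*4)) + 88)*12 = ((-3 + 2*(-4)) + 88)*12 = ((-3 - 8) + 88)*12 = (-11 + 88)*12 = 77*12 = 924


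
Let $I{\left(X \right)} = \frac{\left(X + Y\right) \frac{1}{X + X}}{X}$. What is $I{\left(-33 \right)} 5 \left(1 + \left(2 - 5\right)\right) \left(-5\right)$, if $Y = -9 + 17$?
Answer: $- \frac{625}{1089} \approx -0.57392$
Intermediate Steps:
$Y = 8$
$I{\left(X \right)} = \frac{8 + X}{2 X^{2}}$ ($I{\left(X \right)} = \frac{\left(X + 8\right) \frac{1}{X + X}}{X} = \frac{\left(8 + X\right) \frac{1}{2 X}}{X} = \frac{\frac{1}{2} \frac{1}{X} \left(8 + X\right)}{X} = \frac{8 + X}{2 X^{2}}$)
$I{\left(-33 \right)} 5 \left(1 + \left(2 - 5\right)\right) \left(-5\right) = \frac{8 - 33}{2 \cdot 1089} \cdot 5 \left(1 + \left(2 - 5\right)\right) \left(-5\right) = \frac{1}{2} \cdot \frac{1}{1089} \left(-25\right) 5 \left(1 - 3\right) \left(-5\right) = - \frac{25 \cdot 5 \left(-2\right) \left(-5\right)}{2178} = - \frac{25 \left(\left(-10\right) \left(-5\right)\right)}{2178} = \left(- \frac{25}{2178}\right) 50 = - \frac{625}{1089}$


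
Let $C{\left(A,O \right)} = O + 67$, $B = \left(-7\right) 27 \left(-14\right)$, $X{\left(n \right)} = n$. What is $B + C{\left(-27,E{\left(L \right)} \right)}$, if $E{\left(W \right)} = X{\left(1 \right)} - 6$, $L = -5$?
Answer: $2708$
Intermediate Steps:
$B = 2646$ ($B = \left(-189\right) \left(-14\right) = 2646$)
$E{\left(W \right)} = -5$ ($E{\left(W \right)} = 1 - 6 = -5$)
$C{\left(A,O \right)} = 67 + O$
$B + C{\left(-27,E{\left(L \right)} \right)} = 2646 + \left(67 - 5\right) = 2646 + 62 = 2708$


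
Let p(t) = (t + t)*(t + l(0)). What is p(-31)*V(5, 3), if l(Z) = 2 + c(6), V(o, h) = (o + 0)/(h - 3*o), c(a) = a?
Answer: -3565/6 ≈ -594.17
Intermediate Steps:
V(o, h) = o/(h - 3*o)
l(Z) = 8 (l(Z) = 2 + 6 = 8)
p(t) = 2*t*(8 + t) (p(t) = (t + t)*(t + 8) = (2*t)*(8 + t) = 2*t*(8 + t))
p(-31)*V(5, 3) = (2*(-31)*(8 - 31))*(5/(3 - 3*5)) = (2*(-31)*(-23))*(5/(3 - 15)) = 1426*(5/(-12)) = 1426*(5*(-1/12)) = 1426*(-5/12) = -3565/6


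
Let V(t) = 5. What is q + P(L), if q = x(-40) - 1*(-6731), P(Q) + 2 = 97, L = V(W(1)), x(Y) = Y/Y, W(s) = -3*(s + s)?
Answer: 6827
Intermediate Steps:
W(s) = -6*s
x(Y) = 1
L = 5
P(Q) = 95 (P(Q) = -2 + 97 = 95)
q = 6732 (q = 1 - 1*(-6731) = 1 + 6731 = 6732)
q + P(L) = 6732 + 95 = 6827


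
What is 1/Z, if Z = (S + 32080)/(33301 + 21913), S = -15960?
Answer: 27607/8060 ≈ 3.4252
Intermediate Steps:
Z = 8060/27607 (Z = (-15960 + 32080)/(33301 + 21913) = 16120/55214 = 16120*(1/55214) = 8060/27607 ≈ 0.29195)
1/Z = 1/(8060/27607) = 27607/8060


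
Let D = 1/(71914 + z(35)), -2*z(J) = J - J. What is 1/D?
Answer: 71914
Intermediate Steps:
z(J) = 0 (z(J) = -(J - J)/2 = -1/2*0 = 0)
D = 1/71914 (D = 1/(71914 + 0) = 1/71914 ≈ 1.3905e-5)
1/D = 1/(1/71914) = 71914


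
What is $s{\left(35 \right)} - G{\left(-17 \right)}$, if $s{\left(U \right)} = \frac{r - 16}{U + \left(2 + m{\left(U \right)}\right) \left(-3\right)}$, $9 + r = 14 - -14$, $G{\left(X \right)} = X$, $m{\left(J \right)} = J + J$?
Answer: $\frac{3074}{181} \approx 16.983$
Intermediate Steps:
$m{\left(J \right)} = 2 J$
$r = 19$ ($r = -9 + \left(14 - -14\right) = -9 + \left(14 + 14\right) = -9 + 28 = 19$)
$s{\left(U \right)} = \frac{3}{-6 - 5 U}$ ($s{\left(U \right)} = \frac{19 - 16}{U + \left(2 + 2 U\right) \left(-3\right)} = \frac{19 - 16}{U - \left(6 + 6 U\right)} = \frac{3}{-6 - 5 U}$)
$s{\left(35 \right)} - G{\left(-17 \right)} = - \frac{3}{6 + 5 \cdot 35} - -17 = - \frac{3}{6 + 175} + 17 = - \frac{3}{181} + 17 = \frac{3074}{181}$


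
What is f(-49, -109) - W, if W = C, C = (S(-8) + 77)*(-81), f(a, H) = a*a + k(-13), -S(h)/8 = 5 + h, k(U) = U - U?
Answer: 10582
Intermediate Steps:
k(U) = 0
S(h) = -40 - 8*h (S(h) = -8*(5 + h) = -40 - 8*h)
f(a, H) = a**2 (f(a, H) = a*a + 0 = a**2 + 0 = a**2)
C = -8181 (C = ((-40 - 8*(-8)) + 77)*(-81) = ((-40 + 64) + 77)*(-81) = (24 + 77)*(-81) = 101*(-81) = -8181)
W = -8181
f(-49, -109) - W = (-49)**2 - 1*(-8181) = 2401 + 8181 = 10582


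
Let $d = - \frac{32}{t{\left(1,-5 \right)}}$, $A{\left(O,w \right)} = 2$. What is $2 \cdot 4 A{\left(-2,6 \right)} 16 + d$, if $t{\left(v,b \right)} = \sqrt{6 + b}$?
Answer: $224$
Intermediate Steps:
$d = -32$ ($d = - \frac{32}{\sqrt{6 - 5}} = - \frac{32}{\sqrt{1}} = - \frac{32}{1} = \left(-32\right) 1 = -32$)
$2 \cdot 4 A{\left(-2,6 \right)} 16 + d = 2 \cdot 4 \cdot 2 \cdot 16 - 32 = 8 \cdot 2 \cdot 16 - 32 = 16 \cdot 16 - 32 = 256 - 32 = 224$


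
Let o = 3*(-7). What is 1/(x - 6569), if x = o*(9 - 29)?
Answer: -1/6149 ≈ -0.00016263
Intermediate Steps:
o = -21
x = 420 (x = -21*(9 - 29) = -21*(-20) = 420)
1/(x - 6569) = 1/(420 - 6569) = 1/(-6149) = -1/6149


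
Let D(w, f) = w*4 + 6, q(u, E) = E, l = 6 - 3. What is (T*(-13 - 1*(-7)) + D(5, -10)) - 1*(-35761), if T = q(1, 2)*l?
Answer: 35751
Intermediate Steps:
l = 3
D(w, f) = 6 + 4*w (D(w, f) = 4*w + 6 = 6 + 4*w)
T = 6 (T = 2*3 = 6)
(T*(-13 - 1*(-7)) + D(5, -10)) - 1*(-35761) = (6*(-13 - 1*(-7)) + (6 + 4*5)) - 1*(-35761) = (6*(-13 + 7) + (6 + 20)) + 35761 = (6*(-6) + 26) + 35761 = (-36 + 26) + 35761 = -10 + 35761 = 35751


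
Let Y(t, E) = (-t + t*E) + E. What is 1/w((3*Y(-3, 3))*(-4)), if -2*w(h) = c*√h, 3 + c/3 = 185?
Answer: -1/1638 ≈ -0.00061050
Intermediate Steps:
c = 546 (c = -9 + 3*185 = -9 + 555 = 546)
Y(t, E) = E - t + E*t (Y(t, E) = (-t + E*t) + E = E - t + E*t)
w(h) = -273*√h
1/w((3*Y(-3, 3))*(-4)) = 1/(-273*√((3*(3 - 1*(-3) + 3*(-3)))*(-4))) = 1/(-273*√((3*(3 + 3 - 9))*(-4))) = 1/(-273*√((3*(-3))*(-4))) = 1/(-273*√(-9*(-4))) = 1/(-273*√36) = 1/(-273*6) = 1/(-1638) = -1/1638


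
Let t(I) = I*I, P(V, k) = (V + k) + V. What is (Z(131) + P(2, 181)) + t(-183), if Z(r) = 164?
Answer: 33838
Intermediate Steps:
P(V, k) = k + 2*V
t(I) = I**2
(Z(131) + P(2, 181)) + t(-183) = (164 + (181 + 2*2)) + (-183)**2 = (164 + (181 + 4)) + 33489 = (164 + 185) + 33489 = 349 + 33489 = 33838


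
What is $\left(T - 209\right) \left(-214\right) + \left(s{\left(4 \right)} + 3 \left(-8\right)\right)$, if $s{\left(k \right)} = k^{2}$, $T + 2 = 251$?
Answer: $-8568$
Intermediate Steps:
$T = 249$ ($T = -2 + 251 = 249$)
$\left(T - 209\right) \left(-214\right) + \left(s{\left(4 \right)} + 3 \left(-8\right)\right) = \left(249 - 209\right) \left(-214\right) + \left(4^{2} + 3 \left(-8\right)\right) = 40 \left(-214\right) + \left(16 - 24\right) = -8560 - 8 = -8568$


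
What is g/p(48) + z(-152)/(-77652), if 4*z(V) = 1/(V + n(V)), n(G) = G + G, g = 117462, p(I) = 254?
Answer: 8318497212415/17987930496 ≈ 462.45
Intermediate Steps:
n(G) = 2*G
z(V) = 1/(12*V) (z(V) = 1/(4*(V + 2*V)) = 1/(4*((3*V))) = (1/(3*V))/4 = 1/(12*V))
g/p(48) + z(-152)/(-77652) = 117462/254 + ((1/12)/(-152))/(-77652) = 117462*(1/254) + ((1/12)*(-1/152))*(-1/77652) = 58731/127 - 1/1824*(-1/77652) = 58731/127 + 1/141637248 = 8318497212415/17987930496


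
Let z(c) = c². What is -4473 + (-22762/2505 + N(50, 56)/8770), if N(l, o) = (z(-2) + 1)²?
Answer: -19693245233/4393770 ≈ -4482.1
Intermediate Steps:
N(l, o) = 25 (N(l, o) = ((-2)² + 1)² = (4 + 1)² = 5² = 25)
-4473 + (-22762/2505 + N(50, 56)/8770) = -4473 + (-22762/2505 + 25/8770) = -4473 + (-22762*1/2505 + 25*(1/8770)) = -4473 + (-22762/2505 + 5/1754) = -4473 - 39912023/4393770 = -19693245233/4393770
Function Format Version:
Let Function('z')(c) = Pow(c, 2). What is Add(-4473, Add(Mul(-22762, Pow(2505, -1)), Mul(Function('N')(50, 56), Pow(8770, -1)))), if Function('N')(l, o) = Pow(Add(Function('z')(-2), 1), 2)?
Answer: Rational(-19693245233, 4393770) ≈ -4482.1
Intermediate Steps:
Function('N')(l, o) = 25 (Function('N')(l, o) = Pow(Add(Pow(-2, 2), 1), 2) = Pow(Add(4, 1), 2) = Pow(5, 2) = 25)
Add(-4473, Add(Mul(-22762, Pow(2505, -1)), Mul(Function('N')(50, 56), Pow(8770, -1)))) = Add(-4473, Add(Mul(-22762, Pow(2505, -1)), Mul(25, Pow(8770, -1)))) = Add(-4473, Add(Mul(-22762, Rational(1, 2505)), Mul(25, Rational(1, 8770)))) = Add(-4473, Add(Rational(-22762, 2505), Rational(5, 1754))) = Add(-4473, Rational(-39912023, 4393770)) = Rational(-19693245233, 4393770)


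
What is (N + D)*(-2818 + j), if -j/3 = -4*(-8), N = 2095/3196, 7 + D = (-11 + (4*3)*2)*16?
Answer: -19979221/34 ≈ -5.8762e+5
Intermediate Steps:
D = 201 (D = -7 + (-11 + (4*3)*2)*16 = -7 + (-11 + 12*2)*16 = -7 + (-11 + 24)*16 = -7 + 13*16 = -7 + 208 = 201)
N = 2095/3196 (N = 2095*(1/3196) = 2095/3196 ≈ 0.65551)
j = -96 (j = -(-12)*(-8) = -3*32 = -96)
(N + D)*(-2818 + j) = (2095/3196 + 201)*(-2818 - 96) = (644491/3196)*(-2914) = -19979221/34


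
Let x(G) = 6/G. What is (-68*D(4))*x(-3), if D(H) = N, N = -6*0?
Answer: 0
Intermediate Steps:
N = 0
D(H) = 0
(-68*D(4))*x(-3) = (-68*0)*(6/(-3)) = 0*(6*(-⅓)) = 0*(-2) = 0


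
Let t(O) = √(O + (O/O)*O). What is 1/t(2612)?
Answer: √1306/2612 ≈ 0.013836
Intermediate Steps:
t(O) = √2*√O (t(O) = √(O + 1*O) = √(O + O) = √(2*O) = √2*√O)
1/t(2612) = 1/(√2*√2612) = 1/(√2*(2*√653)) = 1/(2*√1306) = √1306/2612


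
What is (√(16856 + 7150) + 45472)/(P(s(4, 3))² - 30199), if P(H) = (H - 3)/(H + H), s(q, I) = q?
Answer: -415744/276105 - 64*√24006/1932735 ≈ -1.5109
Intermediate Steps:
P(H) = (-3 + H)/(2*H) (P(H) = (-3 + H)/((2*H)) = (-3 + H)*(1/(2*H)) = (-3 + H)/(2*H))
(√(16856 + 7150) + 45472)/(P(s(4, 3))² - 30199) = (√(16856 + 7150) + 45472)/(((½)*(-3 + 4)/4)² - 30199) = (√24006 + 45472)/(((½)*(¼)*1)² - 30199) = (45472 + √24006)/((⅛)² - 30199) = (45472 + √24006)/(1/64 - 30199) = (45472 + √24006)/(-1932735/64) = (45472 + √24006)*(-64/1932735) = -415744/276105 - 64*√24006/1932735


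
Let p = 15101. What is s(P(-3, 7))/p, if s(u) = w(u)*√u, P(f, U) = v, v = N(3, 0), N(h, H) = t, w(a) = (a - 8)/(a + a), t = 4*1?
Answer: -1/15101 ≈ -6.6221e-5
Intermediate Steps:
t = 4
w(a) = (-8 + a)/(2*a) (w(a) = (-8 + a)/((2*a)) = (-8 + a)*(1/(2*a)) = (-8 + a)/(2*a))
N(h, H) = 4
v = 4
P(f, U) = 4
s(u) = (-8 + u)/(2*√u) (s(u) = ((-8 + u)/(2*u))*√u = (-8 + u)/(2*√u))
s(P(-3, 7))/p = ((-8 + 4)/(2*√4))/15101 = ((½)*(½)*(-4))*(1/15101) = -1*1/15101 = -1/15101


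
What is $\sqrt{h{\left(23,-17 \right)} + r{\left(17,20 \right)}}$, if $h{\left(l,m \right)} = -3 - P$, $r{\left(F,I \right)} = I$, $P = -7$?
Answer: $2 \sqrt{6} \approx 4.899$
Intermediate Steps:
$h{\left(l,m \right)} = 4$ ($h{\left(l,m \right)} = -3 - -7 = -3 + 7 = 4$)
$\sqrt{h{\left(23,-17 \right)} + r{\left(17,20 \right)}} = \sqrt{4 + 20} = \sqrt{24} = 2 \sqrt{6}$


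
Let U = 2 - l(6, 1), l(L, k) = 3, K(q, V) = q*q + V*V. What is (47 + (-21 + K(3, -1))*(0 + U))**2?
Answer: 3364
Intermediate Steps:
K(q, V) = V**2 + q**2 (K(q, V) = q**2 + V**2 = V**2 + q**2)
U = -1 (U = 2 - 1*3 = 2 - 3 = -1)
(47 + (-21 + K(3, -1))*(0 + U))**2 = (47 + (-21 + ((-1)**2 + 3**2))*(0 - 1))**2 = (47 + (-21 + (1 + 9))*(-1))**2 = (47 + (-21 + 10)*(-1))**2 = (47 - 11*(-1))**2 = (47 + 11)**2 = 58**2 = 3364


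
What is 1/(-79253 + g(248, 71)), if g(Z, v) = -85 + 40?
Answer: -1/79298 ≈ -1.2611e-5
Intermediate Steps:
g(Z, v) = -45
1/(-79253 + g(248, 71)) = 1/(-79253 - 45) = 1/(-79298) = -1/79298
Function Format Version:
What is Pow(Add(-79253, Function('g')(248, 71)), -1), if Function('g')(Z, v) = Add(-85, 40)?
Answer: Rational(-1, 79298) ≈ -1.2611e-5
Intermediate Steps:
Function('g')(Z, v) = -45
Pow(Add(-79253, Function('g')(248, 71)), -1) = Pow(Add(-79253, -45), -1) = Pow(-79298, -1) = Rational(-1, 79298)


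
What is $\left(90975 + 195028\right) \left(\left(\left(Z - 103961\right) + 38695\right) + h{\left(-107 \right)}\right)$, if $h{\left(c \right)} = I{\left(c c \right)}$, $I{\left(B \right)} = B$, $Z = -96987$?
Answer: $-43130396412$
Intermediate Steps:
$h{\left(c \right)} = c^{2}$ ($h{\left(c \right)} = c c = c^{2}$)
$\left(90975 + 195028\right) \left(\left(\left(Z - 103961\right) + 38695\right) + h{\left(-107 \right)}\right) = \left(90975 + 195028\right) \left(\left(\left(-96987 - 103961\right) + 38695\right) + \left(-107\right)^{2}\right) = 286003 \left(\left(-200948 + 38695\right) + 11449\right) = 286003 \left(-162253 + 11449\right) = 286003 \left(-150804\right) = -43130396412$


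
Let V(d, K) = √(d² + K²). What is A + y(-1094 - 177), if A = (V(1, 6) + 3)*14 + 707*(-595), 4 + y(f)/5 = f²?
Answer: 7656562 + 14*√37 ≈ 7.6566e+6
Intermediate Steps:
V(d, K) = √(K² + d²)
y(f) = -20 + 5*f²
A = -420623 + 14*√37 (A = (√(6² + 1²) + 3)*14 + 707*(-595) = (√(36 + 1) + 3)*14 - 420665 = (√37 + 3)*14 - 420665 = (3 + √37)*14 - 420665 = (42 + 14*√37) - 420665 = -420623 + 14*√37 ≈ -4.2054e+5)
A + y(-1094 - 177) = (-420623 + 14*√37) + (-20 + 5*(-1094 - 177)²) = (-420623 + 14*√37) + (-20 + 5*(-1271)²) = (-420623 + 14*√37) + (-20 + 5*1615441) = (-420623 + 14*√37) + (-20 + 8077205) = (-420623 + 14*√37) + 8077185 = 7656562 + 14*√37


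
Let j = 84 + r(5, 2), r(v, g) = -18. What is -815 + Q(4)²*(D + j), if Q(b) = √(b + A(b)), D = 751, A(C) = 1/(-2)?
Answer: 4089/2 ≈ 2044.5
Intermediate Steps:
A(C) = -½
Q(b) = √(-½ + b) (Q(b) = √(b - ½) = √(-½ + b))
j = 66 (j = 84 - 18 = 66)
-815 + Q(4)²*(D + j) = -815 + (√(-2 + 4*4)/2)²*(751 + 66) = -815 + (√(-2 + 16)/2)²*817 = -815 + (√14/2)²*817 = -815 + (7/2)*817 = -815 + 5719/2 = 4089/2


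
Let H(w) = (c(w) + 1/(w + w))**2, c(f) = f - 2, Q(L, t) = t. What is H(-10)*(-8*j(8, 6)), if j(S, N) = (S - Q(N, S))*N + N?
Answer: -174243/25 ≈ -6969.7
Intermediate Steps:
c(f) = -2 + f
j(S, N) = N (j(S, N) = (S - S)*N + N = 0*N + N = 0 + N = N)
H(w) = (-2 + w + 1/(2*w))**2 (H(w) = ((-2 + w) + 1/(w + w))**2 = ((-2 + w) + 1/(2*w))**2 = (-2 + w + 1/(2*w))**2)
H(-10)*(-8*j(8, 6)) = ((1/4)*(1 + 2*(-10)*(-2 - 10))**2/(-10)**2)*(-8*6) = ((1/4)*(1/100)*(1 + 2*(-10)*(-12))**2)*(-48) = ((1/4)*(1/100)*(1 + 240)**2)*(-48) = ((1/4)*(1/100)*241**2)*(-48) = ((1/4)*(1/100)*58081)*(-48) = (58081/400)*(-48) = -174243/25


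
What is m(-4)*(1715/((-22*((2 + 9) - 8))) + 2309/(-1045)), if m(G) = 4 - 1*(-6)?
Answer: -176779/627 ≈ -281.94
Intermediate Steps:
m(G) = 10 (m(G) = 4 + 6 = 10)
m(-4)*(1715/((-22*((2 + 9) - 8))) + 2309/(-1045)) = 10*(1715/((-22*((2 + 9) - 8))) + 2309/(-1045)) = 10*(1715/((-22*(11 - 8))) + 2309*(-1/1045)) = 10*(1715/((-22*3)) - 2309/1045) = 10*(1715/(-66) - 2309/1045) = 10*(1715*(-1/66) - 2309/1045) = 10*(-1715/66 - 2309/1045) = 10*(-176779/6270) = -176779/627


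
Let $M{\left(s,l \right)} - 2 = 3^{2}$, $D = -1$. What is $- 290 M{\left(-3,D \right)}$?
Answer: $-3190$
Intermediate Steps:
$M{\left(s,l \right)} = 11$ ($M{\left(s,l \right)} = 2 + 3^{2} = 2 + 9 = 11$)
$- 290 M{\left(-3,D \right)} = \left(-290\right) 11 = -3190$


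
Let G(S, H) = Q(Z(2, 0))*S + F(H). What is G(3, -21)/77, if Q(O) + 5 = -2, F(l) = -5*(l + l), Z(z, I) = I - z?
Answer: 27/11 ≈ 2.4545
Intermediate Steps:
F(l) = -10*l
Q(O) = -7 (Q(O) = -5 - 2 = -7)
G(S, H) = -10*H - 7*S (G(S, H) = -7*S - 10*H = -10*H - 7*S)
G(3, -21)/77 = (-10*(-21) - 7*3)/77 = (210 - 21)*(1/77) = 189*(1/77) = 27/11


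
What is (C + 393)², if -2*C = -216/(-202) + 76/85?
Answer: 11326435437529/73702225 ≈ 1.5368e+5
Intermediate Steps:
C = -8428/8585 (C = -(-216/(-202) + 76/85)/2 = -(-216*(-1/202) + 76*(1/85))/2 = -(108/101 + 76/85)/2 = -½*16856/8585 = -8428/8585 ≈ -0.98171)
(C + 393)² = (-8428/8585 + 393)² = (3365477/8585)² = 11326435437529/73702225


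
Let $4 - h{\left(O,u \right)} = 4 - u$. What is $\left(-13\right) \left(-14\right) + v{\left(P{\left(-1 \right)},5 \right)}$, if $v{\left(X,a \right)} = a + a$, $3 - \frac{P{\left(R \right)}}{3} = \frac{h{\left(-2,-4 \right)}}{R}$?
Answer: $192$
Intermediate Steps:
$h{\left(O,u \right)} = u$ ($h{\left(O,u \right)} = 4 - \left(4 - u\right) = 4 + \left(-4 + u\right) = u$)
$P{\left(R \right)} = 9 + \frac{12}{R}$ ($P{\left(R \right)} = 9 - 3 \left(- \frac{4}{R}\right) = 9 + \frac{12}{R}$)
$v{\left(X,a \right)} = 2 a$
$\left(-13\right) \left(-14\right) + v{\left(P{\left(-1 \right)},5 \right)} = \left(-13\right) \left(-14\right) + 2 \cdot 5 = 182 + 10 = 192$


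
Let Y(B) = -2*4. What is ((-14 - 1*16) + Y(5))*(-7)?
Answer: 266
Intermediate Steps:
Y(B) = -8
((-14 - 1*16) + Y(5))*(-7) = ((-14 - 1*16) - 8)*(-7) = ((-14 - 16) - 8)*(-7) = (-30 - 8)*(-7) = -38*(-7) = 266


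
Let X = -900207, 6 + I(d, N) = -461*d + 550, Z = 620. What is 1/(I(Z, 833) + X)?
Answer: -1/1185483 ≈ -8.4354e-7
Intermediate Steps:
I(d, N) = 544 - 461*d (I(d, N) = -6 + (-461*d + 550) = -6 + (550 - 461*d) = 544 - 461*d)
1/(I(Z, 833) + X) = 1/((544 - 461*620) - 900207) = 1/((544 - 285820) - 900207) = 1/(-285276 - 900207) = 1/(-1185483) = -1/1185483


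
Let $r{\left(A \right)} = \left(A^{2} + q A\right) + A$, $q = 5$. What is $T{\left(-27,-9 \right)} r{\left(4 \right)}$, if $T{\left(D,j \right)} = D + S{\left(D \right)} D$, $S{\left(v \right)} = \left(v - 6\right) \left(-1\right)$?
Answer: $-36720$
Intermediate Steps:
$S{\left(v \right)} = 6 - v$ ($S{\left(v \right)} = \left(v - 6\right) \left(-1\right) = \left(-6 + v\right) \left(-1\right) = 6 - v$)
$T{\left(D,j \right)} = D + D \left(6 - D\right)$ ($T{\left(D,j \right)} = D + \left(6 - D\right) D = D + D \left(6 - D\right)$)
$r{\left(A \right)} = A^{2} + 6 A$ ($r{\left(A \right)} = \left(A^{2} + 5 A\right) + A = A^{2} + 6 A$)
$T{\left(-27,-9 \right)} r{\left(4 \right)} = - 27 \left(7 - -27\right) 4 \left(6 + 4\right) = - 27 \left(7 + 27\right) 4 \cdot 10 = \left(-27\right) 34 \cdot 40 = \left(-918\right) 40 = -36720$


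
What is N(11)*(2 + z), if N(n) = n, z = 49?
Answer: 561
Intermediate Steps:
N(11)*(2 + z) = 11*(2 + 49) = 11*51 = 561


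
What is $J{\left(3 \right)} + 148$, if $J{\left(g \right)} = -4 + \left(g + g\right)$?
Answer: $150$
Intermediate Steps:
$J{\left(g \right)} = -4 + 2 g$
$J{\left(3 \right)} + 148 = \left(-4 + 2 \cdot 3\right) + 148 = \left(-4 + 6\right) + 148 = 2 + 148 = 150$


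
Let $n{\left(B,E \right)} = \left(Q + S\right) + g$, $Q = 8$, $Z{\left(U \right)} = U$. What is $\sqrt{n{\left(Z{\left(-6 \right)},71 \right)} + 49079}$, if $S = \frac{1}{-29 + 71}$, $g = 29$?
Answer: $\frac{\sqrt{86640666}}{42} \approx 221.62$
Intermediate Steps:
$S = \frac{1}{42} \approx 0.02381$
$n{\left(B,E \right)} = \frac{1555}{42}$ ($n{\left(B,E \right)} = \left(8 + \frac{1}{42}\right) + 29 = \frac{337}{42} + 29 = \frac{1555}{42}$)
$\sqrt{n{\left(Z{\left(-6 \right)},71 \right)} + 49079} = \sqrt{\frac{1555}{42} + 49079} = \sqrt{\frac{2062873}{42}} = \frac{\sqrt{86640666}}{42}$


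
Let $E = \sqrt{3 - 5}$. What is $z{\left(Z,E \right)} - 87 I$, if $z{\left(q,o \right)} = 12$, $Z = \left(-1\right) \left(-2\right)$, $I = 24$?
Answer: $-2076$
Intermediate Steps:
$E = i \sqrt{2}$ ($E = \sqrt{-2} = i \sqrt{2} \approx 1.4142 i$)
$Z = 2$
$z{\left(Z,E \right)} - 87 I = 12 - 2088 = -2076$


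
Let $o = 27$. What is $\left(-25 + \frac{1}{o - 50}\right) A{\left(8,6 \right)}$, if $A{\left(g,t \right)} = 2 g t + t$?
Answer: $- \frac{58752}{23} \approx -2554.4$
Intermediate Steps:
$A{\left(g,t \right)} = t + 2 g t$ ($A{\left(g,t \right)} = 2 g t + t = t + 2 g t$)
$\left(-25 + \frac{1}{o - 50}\right) A{\left(8,6 \right)} = \left(-25 + \frac{1}{27 - 50}\right) 6 \left(1 + 2 \cdot 8\right) = \left(-25 + \frac{1}{-23}\right) 6 \left(1 + 16\right) = \left(-25 - \frac{1}{23}\right) 6 \cdot 17 = \left(- \frac{576}{23}\right) 102 = - \frac{58752}{23}$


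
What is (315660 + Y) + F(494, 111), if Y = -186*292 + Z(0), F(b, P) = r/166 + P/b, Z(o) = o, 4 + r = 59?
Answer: 5357906747/20501 ≈ 2.6135e+5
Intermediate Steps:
r = 55 (r = -4 + 59 = 55)
F(b, P) = 55/166 + P/b
Y = -54312 (Y = -186*292 + 0 = -54312 + 0 = -54312)
(315660 + Y) + F(494, 111) = (315660 - 54312) + (55/166 + 111/494) = 261348 + (55/166 + 111*(1/494)) = 261348 + (55/166 + 111/494) = 261348 + 11399/20501 = 5357906747/20501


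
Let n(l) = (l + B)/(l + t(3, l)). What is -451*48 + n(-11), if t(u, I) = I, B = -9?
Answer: -238118/11 ≈ -21647.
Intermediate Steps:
n(l) = (-9 + l)/(2*l) (n(l) = (l - 9)/(l + l) = (-9 + l)/((2*l)) = (-9 + l)*(1/(2*l)) = (-9 + l)/(2*l))
-451*48 + n(-11) = -451*48 + (1/2)*(-9 - 11)/(-11) = -21648 + (1/2)*(-1/11)*(-20) = -21648 + 10/11 = -238118/11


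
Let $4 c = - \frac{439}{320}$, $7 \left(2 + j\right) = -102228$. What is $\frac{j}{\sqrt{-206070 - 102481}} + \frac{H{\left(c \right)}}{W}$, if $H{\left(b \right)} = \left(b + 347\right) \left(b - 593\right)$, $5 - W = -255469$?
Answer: $- \frac{112332260453}{139522867200} + \frac{14606 i \sqrt{308551}}{308551} \approx -0.80512 + 26.295 i$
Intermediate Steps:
$W = 255474$ ($W = 5 - -255469 = 5 + 255469 = 255474$)
$j = -14606$ ($j = -2 + \frac{1}{7} \left(-102228\right) = -2 - 14604 = -14606$)
$c = - \frac{439}{1280}$ ($c = \frac{\left(-439\right) \frac{1}{320}}{4} = \frac{1}{4} \left(- \frac{439}{320}\right) = - \frac{439}{1280} \approx -0.34297$)
$H{\left(b \right)} = \left(-593 + b\right) \left(347 + b\right)$ ($H{\left(b \right)} = \left(347 + b\right) \left(-593 + b\right) = \left(-593 + b\right) \left(347 + b\right)$)
$\frac{j}{\sqrt{-206070 - 102481}} + \frac{H{\left(c \right)}}{W} = - \frac{14606}{\sqrt{-206070 - 102481}} + \frac{-205771 + \left(- \frac{439}{1280}\right)^{2} - - \frac{53997}{640}}{255474} = - \frac{14606}{\sqrt{-308551}} + \left(-205771 + \frac{192721}{1638400} + \frac{53997}{640}\right) \frac{1}{255474} = - \frac{14606}{i \sqrt{308551}} - \frac{112332260453}{139522867200} = - 14606 \left(- \frac{i \sqrt{308551}}{308551}\right) - \frac{112332260453}{139522867200} = \frac{14606 i \sqrt{308551}}{308551} - \frac{112332260453}{139522867200} = - \frac{112332260453}{139522867200} + \frac{14606 i \sqrt{308551}}{308551}$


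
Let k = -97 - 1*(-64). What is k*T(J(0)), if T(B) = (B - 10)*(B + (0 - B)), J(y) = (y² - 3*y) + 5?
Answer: 0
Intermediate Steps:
J(y) = 5 + y² - 3*y
T(B) = 0 (T(B) = (-10 + B)*(B - B) = (-10 + B)*0 = 0)
k = -33 (k = -97 + 64 = -33)
k*T(J(0)) = -33*0 = 0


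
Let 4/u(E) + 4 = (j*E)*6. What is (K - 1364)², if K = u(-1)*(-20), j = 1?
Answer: 1838736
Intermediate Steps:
u(E) = 4/(-4 + 6*E) (u(E) = 4/(-4 + (1*E)*6) = 4/(-4 + E*6) = 4/(-4 + 6*E))
K = 8 (K = (2/(-2 + 3*(-1)))*(-20) = (2/(-2 - 3))*(-20) = (2/(-5))*(-20) = (2*(-⅕))*(-20) = -⅖*(-20) = 8)
(K - 1364)² = (8 - 1364)² = (-1356)² = 1838736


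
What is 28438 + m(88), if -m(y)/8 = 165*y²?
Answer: -10193642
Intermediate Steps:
m(y) = -1320*y²
28438 + m(88) = 28438 - 1320*88² = 28438 - 1320*7744 = 28438 - 10222080 = -10193642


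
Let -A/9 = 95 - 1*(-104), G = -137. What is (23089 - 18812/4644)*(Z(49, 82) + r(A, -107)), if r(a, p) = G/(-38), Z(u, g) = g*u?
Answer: 2047925643473/22059 ≈ 9.2839e+7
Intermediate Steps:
A = -1791 (A = -9*(95 - 1*(-104)) = -9*(95 + 104) = -9*199 = -1791)
r(a, p) = 137/38 (r(a, p) = -137/(-38) = -137*(-1/38) = 137/38)
(23089 - 18812/4644)*(Z(49, 82) + r(A, -107)) = (23089 - 18812/4644)*(82*49 + 137/38) = (23089 - 18812*1/4644)*(4018 + 137/38) = (23089 - 4703/1161)*(152821/38) = (26801626/1161)*(152821/38) = 2047925643473/22059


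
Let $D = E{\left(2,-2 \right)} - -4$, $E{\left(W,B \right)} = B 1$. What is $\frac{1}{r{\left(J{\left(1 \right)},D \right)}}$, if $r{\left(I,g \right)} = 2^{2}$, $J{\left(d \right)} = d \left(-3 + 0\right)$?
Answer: $\frac{1}{4} \approx 0.25$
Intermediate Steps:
$E{\left(W,B \right)} = B$
$J{\left(d \right)} = - 3 d$ ($J{\left(d \right)} = d \left(-3\right) = - 3 d$)
$D = 2$ ($D = -2 - -4 = -2 + 4 = 2$)
$r{\left(I,g \right)} = 4$
$\frac{1}{r{\left(J{\left(1 \right)},D \right)}} = \frac{1}{4}$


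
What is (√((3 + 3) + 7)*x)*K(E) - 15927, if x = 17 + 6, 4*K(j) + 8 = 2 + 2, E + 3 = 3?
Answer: -15927 - 23*√13 ≈ -16010.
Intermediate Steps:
E = 0 (E = -3 + 3 = 0)
K(j) = -1 (K(j) = -2 + (2 + 2)/4 = -2 + (¼)*4 = -2 + 1 = -1)
x = 23
(√((3 + 3) + 7)*x)*K(E) - 15927 = (√((3 + 3) + 7)*23)*(-1) - 15927 = (√(6 + 7)*23)*(-1) - 15927 = (√13*23)*(-1) - 15927 = (23*√13)*(-1) - 15927 = -23*√13 - 15927 = -15927 - 23*√13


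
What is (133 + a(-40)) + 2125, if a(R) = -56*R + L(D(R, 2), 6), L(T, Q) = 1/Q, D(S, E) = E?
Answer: 26989/6 ≈ 4498.2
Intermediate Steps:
a(R) = ⅙ - 56*R (a(R) = -56*R + 1/6 = -56*R + ⅙ = ⅙ - 56*R)
(133 + a(-40)) + 2125 = (133 + (⅙ - 56*(-40))) + 2125 = (133 + (⅙ + 2240)) + 2125 = (133 + 13441/6) + 2125 = 14239/6 + 2125 = 26989/6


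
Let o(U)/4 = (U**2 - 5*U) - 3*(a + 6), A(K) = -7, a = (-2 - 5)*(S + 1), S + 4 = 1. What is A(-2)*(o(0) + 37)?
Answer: 1421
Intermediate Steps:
S = -3 (S = -4 + 1 = -3)
a = 14 (a = (-2 - 5)*(-3 + 1) = -7*(-2) = 14)
o(U) = -240 - 20*U + 4*U**2 (o(U) = 4*((U**2 - 5*U) - 3*(14 + 6)) = 4*((U**2 - 5*U) - 3*20) = 4*((U**2 - 5*U) - 60) = 4*(-60 + U**2 - 5*U) = -240 - 20*U + 4*U**2)
A(-2)*(o(0) + 37) = -7*((-240 - 20*0 + 4*0**2) + 37) = -7*((-240 + 0 + 4*0) + 37) = -7*((-240 + 0 + 0) + 37) = -7*(-240 + 37) = -7*(-203) = 1421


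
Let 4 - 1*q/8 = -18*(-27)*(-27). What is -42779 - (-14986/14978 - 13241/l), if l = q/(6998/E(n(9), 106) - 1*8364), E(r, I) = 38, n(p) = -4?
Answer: -654587186290609/14941693328 ≈ -43809.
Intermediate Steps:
q = 105008 (q = 32 - 8*(-18*(-27))*(-27) = 32 - 3888*(-27) = 32 - 8*(-13122) = 32 + 104976 = 105008)
l = -1995152/155417 (l = 105008/(6998/38 - 1*8364) = 105008/(6998*(1/38) - 8364) = 105008/(3499/19 - 8364) = 105008/(-155417/19) = 105008*(-19/155417) = -1995152/155417 ≈ -12.837)
-42779 - (-14986/14978 - 13241/l) = -42779 - (-14986/14978 - 13241/(-1995152/155417)) = -42779 - (-14986*1/14978 - 13241*(-155417/1995152)) = -42779 - (-7493/7489 + 2057876497/1995152) = -42779 - 1*15396487412097/14941693328 = -42779 - 15396487412097/14941693328 = -654587186290609/14941693328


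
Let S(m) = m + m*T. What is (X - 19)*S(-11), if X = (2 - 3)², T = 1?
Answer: 396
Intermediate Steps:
S(m) = 2*m (S(m) = m + m*1 = m + m = 2*m)
X = 1 (X = (-1)² = 1)
(X - 19)*S(-11) = (1 - 19)*(2*(-11)) = -18*(-22) = 396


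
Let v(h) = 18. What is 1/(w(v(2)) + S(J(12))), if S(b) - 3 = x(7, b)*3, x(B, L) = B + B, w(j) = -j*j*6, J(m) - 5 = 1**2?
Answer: -1/1899 ≈ -0.00052659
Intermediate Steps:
J(m) = 6 (J(m) = 5 + 1**2 = 5 + 1 = 6)
w(j) = -6*j**2 (w(j) = -j**2*6 = -6*j**2)
x(B, L) = 2*B
S(b) = 45 (S(b) = 3 + (2*7)*3 = 3 + 14*3 = 3 + 42 = 45)
1/(w(v(2)) + S(J(12))) = 1/(-6*18**2 + 45) = 1/(-6*324 + 45) = 1/(-1944 + 45) = 1/(-1899) = -1/1899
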